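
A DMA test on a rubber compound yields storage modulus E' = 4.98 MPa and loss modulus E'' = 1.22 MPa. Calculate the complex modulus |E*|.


|E*| = sqrt(E'^2 + E''^2)
= sqrt(4.98^2 + 1.22^2)
= sqrt(24.8004 + 1.4884)
= 5.127 MPa

5.127 MPa


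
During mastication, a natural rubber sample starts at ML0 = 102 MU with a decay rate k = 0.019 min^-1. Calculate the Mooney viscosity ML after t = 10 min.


ML = ML0 * exp(-k * t)
ML = 102 * exp(-0.019 * 10)
ML = 102 * 0.8270
ML = 84.35 MU

84.35 MU


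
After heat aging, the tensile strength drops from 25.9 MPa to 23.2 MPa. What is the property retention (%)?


Retention = aged / original * 100
= 23.2 / 25.9 * 100
= 89.6%

89.6%


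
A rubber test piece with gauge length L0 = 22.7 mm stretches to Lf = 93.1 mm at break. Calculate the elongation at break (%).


Elongation = (Lf - L0) / L0 * 100
= (93.1 - 22.7) / 22.7 * 100
= 70.4 / 22.7 * 100
= 310.1%

310.1%


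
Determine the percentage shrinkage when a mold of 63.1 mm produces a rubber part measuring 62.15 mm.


Shrinkage = (mold - part) / mold * 100
= (63.1 - 62.15) / 63.1 * 100
= 0.95 / 63.1 * 100
= 1.51%

1.51%


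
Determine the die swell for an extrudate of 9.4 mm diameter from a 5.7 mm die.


Die swell ratio = D_extrudate / D_die
= 9.4 / 5.7
= 1.649

Die swell = 1.649


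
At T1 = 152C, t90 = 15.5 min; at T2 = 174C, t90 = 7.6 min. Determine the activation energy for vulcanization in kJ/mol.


T1 = 425.15 K, T2 = 447.15 K
1/T1 - 1/T2 = 1.1573e-04
ln(t1/t2) = ln(15.5/7.6) = 0.7127
Ea = 8.314 * 0.7127 / 1.1573e-04 = 51201.7147 J/mol
Ea = 51.2 kJ/mol

51.2 kJ/mol


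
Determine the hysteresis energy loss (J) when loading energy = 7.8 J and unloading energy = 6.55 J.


Hysteresis loss = loading - unloading
= 7.8 - 6.55
= 1.25 J

1.25 J


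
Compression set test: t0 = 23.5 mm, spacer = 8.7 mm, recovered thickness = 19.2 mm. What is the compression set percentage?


CS = (t0 - recovered) / (t0 - ts) * 100
= (23.5 - 19.2) / (23.5 - 8.7) * 100
= 4.3 / 14.8 * 100
= 29.1%

29.1%


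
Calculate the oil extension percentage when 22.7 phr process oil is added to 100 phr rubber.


Oil % = oil / (100 + oil) * 100
= 22.7 / (100 + 22.7) * 100
= 22.7 / 122.7 * 100
= 18.5%

18.5%


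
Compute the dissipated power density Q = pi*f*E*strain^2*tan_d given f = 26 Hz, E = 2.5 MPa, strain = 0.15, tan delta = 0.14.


Q = pi * f * E * strain^2 * tan_d
= pi * 26 * 2.5 * 0.15^2 * 0.14
= pi * 26 * 2.5 * 0.0225 * 0.14
= 0.6432

Q = 0.6432


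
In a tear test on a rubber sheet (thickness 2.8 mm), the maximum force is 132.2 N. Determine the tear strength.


Tear strength = force / thickness
= 132.2 / 2.8
= 47.21 N/mm

47.21 N/mm


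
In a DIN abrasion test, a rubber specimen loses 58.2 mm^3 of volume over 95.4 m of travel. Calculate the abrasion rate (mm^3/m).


Rate = volume_loss / distance
= 58.2 / 95.4
= 0.61 mm^3/m

0.61 mm^3/m


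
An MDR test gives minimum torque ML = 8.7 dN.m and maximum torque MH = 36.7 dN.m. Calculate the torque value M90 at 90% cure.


M90 = ML + 0.9 * (MH - ML)
M90 = 8.7 + 0.9 * (36.7 - 8.7)
M90 = 8.7 + 0.9 * 28.0
M90 = 33.9 dN.m

33.9 dN.m


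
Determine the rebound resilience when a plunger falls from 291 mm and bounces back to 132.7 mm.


Resilience = h_rebound / h_drop * 100
= 132.7 / 291 * 100
= 45.6%

45.6%


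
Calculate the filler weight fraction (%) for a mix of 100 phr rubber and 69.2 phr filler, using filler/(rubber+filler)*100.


Filler % = filler / (rubber + filler) * 100
= 69.2 / (100 + 69.2) * 100
= 69.2 / 169.2 * 100
= 40.9%

40.9%


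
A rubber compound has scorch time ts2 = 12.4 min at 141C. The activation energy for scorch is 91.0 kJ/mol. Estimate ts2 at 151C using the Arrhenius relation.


Convert temperatures: T1 = 141 + 273.15 = 414.15 K, T2 = 151 + 273.15 = 424.15 K
ts2_new = 12.4 * exp(91000 / 8.314 * (1/424.15 - 1/414.15))
1/T2 - 1/T1 = -5.6928e-05
ts2_new = 6.65 min

6.65 min


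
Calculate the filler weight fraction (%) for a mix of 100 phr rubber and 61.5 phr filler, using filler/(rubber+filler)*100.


Filler % = filler / (rubber + filler) * 100
= 61.5 / (100 + 61.5) * 100
= 61.5 / 161.5 * 100
= 38.08%

38.08%


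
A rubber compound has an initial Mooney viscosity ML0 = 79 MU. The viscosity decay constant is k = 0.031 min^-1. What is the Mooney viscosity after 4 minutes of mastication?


ML = ML0 * exp(-k * t)
ML = 79 * exp(-0.031 * 4)
ML = 79 * 0.8834
ML = 69.79 MU

69.79 MU


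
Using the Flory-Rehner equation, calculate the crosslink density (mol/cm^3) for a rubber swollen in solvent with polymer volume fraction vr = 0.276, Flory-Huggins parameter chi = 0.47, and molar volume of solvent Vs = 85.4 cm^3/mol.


ln(1 - vr) = ln(1 - 0.276) = -0.3230
Numerator = -((-0.3230) + 0.276 + 0.47 * 0.276^2) = 0.0112
Denominator = 85.4 * (0.276^(1/3) - 0.276/2) = 43.8173
nu = 0.0112 / 43.8173 = 2.5472e-04 mol/cm^3

2.5472e-04 mol/cm^3


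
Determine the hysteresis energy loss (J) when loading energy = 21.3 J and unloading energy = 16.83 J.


Hysteresis loss = loading - unloading
= 21.3 - 16.83
= 4.47 J

4.47 J


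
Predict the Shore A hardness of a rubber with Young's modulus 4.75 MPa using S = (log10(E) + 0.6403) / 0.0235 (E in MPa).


log10(E) = 0.0235*S - 0.6403  =>  S = (log10(E) + 0.6403) / 0.0235
log10(4.75) = 0.676694
S = (0.676694 + 0.6403) / 0.0235 = 1.316994 / 0.0235
S = 56.0

Shore A = 56.0


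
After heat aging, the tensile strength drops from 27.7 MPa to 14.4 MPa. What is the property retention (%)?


Retention = aged / original * 100
= 14.4 / 27.7 * 100
= 52.0%

52.0%


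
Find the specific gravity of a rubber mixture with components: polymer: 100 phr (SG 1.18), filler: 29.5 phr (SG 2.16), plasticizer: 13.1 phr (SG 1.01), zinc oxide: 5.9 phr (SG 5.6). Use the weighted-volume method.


Sum of weights = 148.5
Volume contributions:
  polymer: 100/1.18 = 84.7458
  filler: 29.5/2.16 = 13.6574
  plasticizer: 13.1/1.01 = 12.9703
  zinc oxide: 5.9/5.6 = 1.0536
Sum of volumes = 112.4270
SG = 148.5 / 112.4270 = 1.321

SG = 1.321


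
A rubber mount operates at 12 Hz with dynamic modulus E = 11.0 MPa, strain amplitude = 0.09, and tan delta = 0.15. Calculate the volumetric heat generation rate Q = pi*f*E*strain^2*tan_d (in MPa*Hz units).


Q = pi * f * E * strain^2 * tan_d
= pi * 12 * 11.0 * 0.09^2 * 0.15
= pi * 12 * 11.0 * 0.0081 * 0.15
= 0.5038

Q = 0.5038


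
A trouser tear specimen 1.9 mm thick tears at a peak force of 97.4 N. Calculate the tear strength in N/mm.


Tear strength = force / thickness
= 97.4 / 1.9
= 51.26 N/mm

51.26 N/mm


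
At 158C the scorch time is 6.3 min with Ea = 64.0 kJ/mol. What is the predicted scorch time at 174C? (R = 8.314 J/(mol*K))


Convert temperatures: T1 = 158 + 273.15 = 431.15 K, T2 = 174 + 273.15 = 447.15 K
ts2_new = 6.3 * exp(64000 / 8.314 * (1/447.15 - 1/431.15))
1/T2 - 1/T1 = -8.2992e-05
ts2_new = 3.33 min

3.33 min


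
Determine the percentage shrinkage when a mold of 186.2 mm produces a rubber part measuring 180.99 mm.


Shrinkage = (mold - part) / mold * 100
= (186.2 - 180.99) / 186.2 * 100
= 5.21 / 186.2 * 100
= 2.8%

2.8%


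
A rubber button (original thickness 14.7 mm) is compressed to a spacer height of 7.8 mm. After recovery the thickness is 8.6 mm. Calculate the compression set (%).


CS = (t0 - recovered) / (t0 - ts) * 100
= (14.7 - 8.6) / (14.7 - 7.8) * 100
= 6.1 / 6.9 * 100
= 88.4%

88.4%


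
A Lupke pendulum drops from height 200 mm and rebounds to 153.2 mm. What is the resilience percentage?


Resilience = h_rebound / h_drop * 100
= 153.2 / 200 * 100
= 76.6%

76.6%


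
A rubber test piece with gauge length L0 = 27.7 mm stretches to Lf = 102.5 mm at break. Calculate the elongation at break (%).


Elongation = (Lf - L0) / L0 * 100
= (102.5 - 27.7) / 27.7 * 100
= 74.8 / 27.7 * 100
= 270.0%

270.0%


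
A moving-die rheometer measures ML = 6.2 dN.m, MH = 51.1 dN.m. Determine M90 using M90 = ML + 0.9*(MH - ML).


M90 = ML + 0.9 * (MH - ML)
M90 = 6.2 + 0.9 * (51.1 - 6.2)
M90 = 6.2 + 0.9 * 44.9
M90 = 46.61 dN.m

46.61 dN.m


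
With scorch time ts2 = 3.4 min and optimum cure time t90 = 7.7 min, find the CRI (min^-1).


CRI = 100 / (t90 - ts2)
= 100 / (7.7 - 3.4)
= 100 / 4.3
= 23.26 min^-1

23.26 min^-1


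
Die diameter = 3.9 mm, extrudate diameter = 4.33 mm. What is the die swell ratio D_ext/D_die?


Die swell ratio = D_extrudate / D_die
= 4.33 / 3.9
= 1.11

Die swell = 1.11


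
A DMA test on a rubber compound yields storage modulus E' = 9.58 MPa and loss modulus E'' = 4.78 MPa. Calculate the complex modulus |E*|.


|E*| = sqrt(E'^2 + E''^2)
= sqrt(9.58^2 + 4.78^2)
= sqrt(91.7764 + 22.8484)
= 10.706 MPa

10.706 MPa


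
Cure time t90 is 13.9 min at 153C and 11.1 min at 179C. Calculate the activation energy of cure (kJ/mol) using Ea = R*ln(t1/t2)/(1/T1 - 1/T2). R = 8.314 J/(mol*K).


T1 = 426.15 K, T2 = 452.15 K
1/T1 - 1/T2 = 1.3494e-04
ln(t1/t2) = ln(13.9/11.1) = 0.2249
Ea = 8.314 * 0.2249 / 1.3494e-04 = 13859.7564 J/mol
Ea = 13.86 kJ/mol

13.86 kJ/mol


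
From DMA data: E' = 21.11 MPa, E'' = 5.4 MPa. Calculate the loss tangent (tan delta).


tan delta = E'' / E'
= 5.4 / 21.11
= 0.2558

tan delta = 0.2558


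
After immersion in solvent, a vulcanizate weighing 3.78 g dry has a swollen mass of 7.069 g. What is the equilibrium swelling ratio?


Q = W_swollen / W_dry
Q = 7.069 / 3.78
Q = 1.87

Q = 1.87


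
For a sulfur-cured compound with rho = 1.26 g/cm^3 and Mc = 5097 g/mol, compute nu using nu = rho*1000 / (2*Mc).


nu = rho * 1000 / (2 * Mc)
nu = 1.26 * 1000 / (2 * 5097)
nu = 1260.0 / 10194
nu = 0.1236 mol/L

0.1236 mol/L


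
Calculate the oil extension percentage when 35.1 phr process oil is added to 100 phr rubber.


Oil % = oil / (100 + oil) * 100
= 35.1 / (100 + 35.1) * 100
= 35.1 / 135.1 * 100
= 25.98%

25.98%


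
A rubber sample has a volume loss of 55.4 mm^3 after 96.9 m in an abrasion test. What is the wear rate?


Rate = volume_loss / distance
= 55.4 / 96.9
= 0.572 mm^3/m

0.572 mm^3/m


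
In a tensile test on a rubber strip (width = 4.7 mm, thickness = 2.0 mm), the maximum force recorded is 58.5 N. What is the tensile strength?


Area = width * thickness = 4.7 * 2.0 = 9.4 mm^2
TS = force / area = 58.5 / 9.4 = 6.22 MPa

6.22 MPa


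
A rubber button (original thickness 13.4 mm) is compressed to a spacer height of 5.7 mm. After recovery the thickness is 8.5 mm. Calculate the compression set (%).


CS = (t0 - recovered) / (t0 - ts) * 100
= (13.4 - 8.5) / (13.4 - 5.7) * 100
= 4.9 / 7.7 * 100
= 63.6%

63.6%


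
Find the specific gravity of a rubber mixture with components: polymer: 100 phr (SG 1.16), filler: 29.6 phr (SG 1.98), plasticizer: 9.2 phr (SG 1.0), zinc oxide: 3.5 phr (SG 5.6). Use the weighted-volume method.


Sum of weights = 142.3
Volume contributions:
  polymer: 100/1.16 = 86.2069
  filler: 29.6/1.98 = 14.9495
  plasticizer: 9.2/1.0 = 9.2000
  zinc oxide: 3.5/5.6 = 0.6250
Sum of volumes = 110.9814
SG = 142.3 / 110.9814 = 1.282

SG = 1.282


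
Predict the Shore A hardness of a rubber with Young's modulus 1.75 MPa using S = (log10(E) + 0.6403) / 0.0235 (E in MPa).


log10(E) = 0.0235*S - 0.6403  =>  S = (log10(E) + 0.6403) / 0.0235
log10(1.75) = 0.243038
S = (0.243038 + 0.6403) / 0.0235 = 0.883338 / 0.0235
S = 37.6

Shore A = 37.6


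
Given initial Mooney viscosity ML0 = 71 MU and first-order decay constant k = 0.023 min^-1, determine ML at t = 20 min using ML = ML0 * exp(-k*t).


ML = ML0 * exp(-k * t)
ML = 71 * exp(-0.023 * 20)
ML = 71 * 0.6313
ML = 44.82 MU

44.82 MU


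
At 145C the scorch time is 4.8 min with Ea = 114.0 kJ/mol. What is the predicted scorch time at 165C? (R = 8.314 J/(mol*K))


Convert temperatures: T1 = 145 + 273.15 = 418.15 K, T2 = 165 + 273.15 = 438.15 K
ts2_new = 4.8 * exp(114000 / 8.314 * (1/438.15 - 1/418.15))
1/T2 - 1/T1 = -1.0916e-04
ts2_new = 1.07 min

1.07 min


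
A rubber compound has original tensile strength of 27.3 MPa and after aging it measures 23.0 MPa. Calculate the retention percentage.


Retention = aged / original * 100
= 23.0 / 27.3 * 100
= 84.2%

84.2%


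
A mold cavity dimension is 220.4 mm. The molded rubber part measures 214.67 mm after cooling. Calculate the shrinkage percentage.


Shrinkage = (mold - part) / mold * 100
= (220.4 - 214.67) / 220.4 * 100
= 5.73 / 220.4 * 100
= 2.6%

2.6%


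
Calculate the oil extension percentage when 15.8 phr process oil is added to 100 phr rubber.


Oil % = oil / (100 + oil) * 100
= 15.8 / (100 + 15.8) * 100
= 15.8 / 115.8 * 100
= 13.64%

13.64%


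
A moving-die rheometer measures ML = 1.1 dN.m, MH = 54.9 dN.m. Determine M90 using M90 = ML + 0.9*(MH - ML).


M90 = ML + 0.9 * (MH - ML)
M90 = 1.1 + 0.9 * (54.9 - 1.1)
M90 = 1.1 + 0.9 * 53.8
M90 = 49.52 dN.m

49.52 dN.m


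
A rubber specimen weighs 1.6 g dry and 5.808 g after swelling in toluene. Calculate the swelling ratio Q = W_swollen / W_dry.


Q = W_swollen / W_dry
Q = 5.808 / 1.6
Q = 3.63

Q = 3.63


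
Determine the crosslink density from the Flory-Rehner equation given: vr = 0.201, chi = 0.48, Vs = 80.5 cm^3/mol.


ln(1 - vr) = ln(1 - 0.201) = -0.2244
Numerator = -((-0.2244) + 0.201 + 0.48 * 0.201^2) = 0.0040
Denominator = 80.5 * (0.201^(1/3) - 0.201/2) = 39.0648
nu = 0.0040 / 39.0648 = 1.0244e-04 mol/cm^3

1.0244e-04 mol/cm^3


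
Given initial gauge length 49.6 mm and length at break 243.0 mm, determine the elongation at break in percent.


Elongation = (Lf - L0) / L0 * 100
= (243.0 - 49.6) / 49.6 * 100
= 193.4 / 49.6 * 100
= 389.9%

389.9%


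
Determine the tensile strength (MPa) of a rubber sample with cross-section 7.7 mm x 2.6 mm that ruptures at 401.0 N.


Area = width * thickness = 7.7 * 2.6 = 20.02 mm^2
TS = force / area = 401.0 / 20.02 = 20.03 MPa

20.03 MPa


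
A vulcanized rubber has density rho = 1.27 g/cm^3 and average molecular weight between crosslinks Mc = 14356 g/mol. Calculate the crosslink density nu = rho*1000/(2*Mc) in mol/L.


nu = rho * 1000 / (2 * Mc)
nu = 1.27 * 1000 / (2 * 14356)
nu = 1270.0 / 28712
nu = 0.0442 mol/L

0.0442 mol/L


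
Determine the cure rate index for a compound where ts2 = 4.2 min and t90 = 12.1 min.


CRI = 100 / (t90 - ts2)
= 100 / (12.1 - 4.2)
= 100 / 7.9
= 12.66 min^-1

12.66 min^-1


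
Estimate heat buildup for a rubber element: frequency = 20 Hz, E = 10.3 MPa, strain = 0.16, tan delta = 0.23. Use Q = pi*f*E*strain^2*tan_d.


Q = pi * f * E * strain^2 * tan_d
= pi * 20 * 10.3 * 0.16^2 * 0.23
= pi * 20 * 10.3 * 0.0256 * 0.23
= 3.8105

Q = 3.8105


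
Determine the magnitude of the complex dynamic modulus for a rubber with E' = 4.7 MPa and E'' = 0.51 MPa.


|E*| = sqrt(E'^2 + E''^2)
= sqrt(4.7^2 + 0.51^2)
= sqrt(22.0900 + 0.2601)
= 4.728 MPa

4.728 MPa


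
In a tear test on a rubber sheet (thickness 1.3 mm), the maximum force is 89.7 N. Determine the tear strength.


Tear strength = force / thickness
= 89.7 / 1.3
= 69.0 N/mm

69.0 N/mm


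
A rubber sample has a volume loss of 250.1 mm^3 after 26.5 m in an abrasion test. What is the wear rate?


Rate = volume_loss / distance
= 250.1 / 26.5
= 9.438 mm^3/m

9.438 mm^3/m


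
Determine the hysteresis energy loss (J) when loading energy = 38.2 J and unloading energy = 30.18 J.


Hysteresis loss = loading - unloading
= 38.2 - 30.18
= 8.02 J

8.02 J


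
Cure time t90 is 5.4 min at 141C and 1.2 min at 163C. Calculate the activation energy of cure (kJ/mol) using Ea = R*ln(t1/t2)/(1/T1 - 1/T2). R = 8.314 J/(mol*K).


T1 = 414.15 K, T2 = 436.15 K
1/T1 - 1/T2 = 1.2179e-04
ln(t1/t2) = ln(5.4/1.2) = 1.5041
Ea = 8.314 * 1.5041 / 1.2179e-04 = 102671.7741 J/mol
Ea = 102.67 kJ/mol

102.67 kJ/mol


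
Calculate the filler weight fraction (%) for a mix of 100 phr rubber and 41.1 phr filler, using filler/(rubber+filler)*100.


Filler % = filler / (rubber + filler) * 100
= 41.1 / (100 + 41.1) * 100
= 41.1 / 141.1 * 100
= 29.13%

29.13%


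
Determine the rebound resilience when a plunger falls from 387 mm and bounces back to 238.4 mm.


Resilience = h_rebound / h_drop * 100
= 238.4 / 387 * 100
= 61.6%

61.6%


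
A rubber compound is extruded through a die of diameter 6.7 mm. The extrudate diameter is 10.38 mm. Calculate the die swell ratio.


Die swell ratio = D_extrudate / D_die
= 10.38 / 6.7
= 1.549

Die swell = 1.549


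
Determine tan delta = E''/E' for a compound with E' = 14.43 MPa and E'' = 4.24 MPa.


tan delta = E'' / E'
= 4.24 / 14.43
= 0.2938

tan delta = 0.2938


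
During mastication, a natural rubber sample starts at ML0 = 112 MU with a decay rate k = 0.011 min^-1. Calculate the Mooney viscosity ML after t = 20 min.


ML = ML0 * exp(-k * t)
ML = 112 * exp(-0.011 * 20)
ML = 112 * 0.8025
ML = 89.88 MU

89.88 MU


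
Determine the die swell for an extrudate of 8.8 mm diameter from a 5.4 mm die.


Die swell ratio = D_extrudate / D_die
= 8.8 / 5.4
= 1.63

Die swell = 1.63


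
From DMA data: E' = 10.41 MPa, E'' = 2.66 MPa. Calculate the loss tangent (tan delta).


tan delta = E'' / E'
= 2.66 / 10.41
= 0.2555

tan delta = 0.2555


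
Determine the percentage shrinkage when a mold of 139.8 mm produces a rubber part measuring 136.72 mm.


Shrinkage = (mold - part) / mold * 100
= (139.8 - 136.72) / 139.8 * 100
= 3.08 / 139.8 * 100
= 2.2%

2.2%


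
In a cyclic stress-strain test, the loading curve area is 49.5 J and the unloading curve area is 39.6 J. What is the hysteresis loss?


Hysteresis loss = loading - unloading
= 49.5 - 39.6
= 9.9 J

9.9 J


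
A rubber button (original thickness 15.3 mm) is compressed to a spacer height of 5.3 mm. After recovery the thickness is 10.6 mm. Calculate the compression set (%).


CS = (t0 - recovered) / (t0 - ts) * 100
= (15.3 - 10.6) / (15.3 - 5.3) * 100
= 4.7 / 10.0 * 100
= 47.0%

47.0%


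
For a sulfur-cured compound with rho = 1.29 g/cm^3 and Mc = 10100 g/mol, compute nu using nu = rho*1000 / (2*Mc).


nu = rho * 1000 / (2 * Mc)
nu = 1.29 * 1000 / (2 * 10100)
nu = 1290.0 / 20200
nu = 0.0639 mol/L

0.0639 mol/L


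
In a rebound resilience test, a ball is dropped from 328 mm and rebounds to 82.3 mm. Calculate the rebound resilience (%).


Resilience = h_rebound / h_drop * 100
= 82.3 / 328 * 100
= 25.1%

25.1%


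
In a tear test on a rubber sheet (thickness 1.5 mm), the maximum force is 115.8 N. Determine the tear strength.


Tear strength = force / thickness
= 115.8 / 1.5
= 77.2 N/mm

77.2 N/mm


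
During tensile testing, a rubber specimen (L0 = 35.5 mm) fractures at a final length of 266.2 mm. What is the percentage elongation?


Elongation = (Lf - L0) / L0 * 100
= (266.2 - 35.5) / 35.5 * 100
= 230.7 / 35.5 * 100
= 649.9%

649.9%


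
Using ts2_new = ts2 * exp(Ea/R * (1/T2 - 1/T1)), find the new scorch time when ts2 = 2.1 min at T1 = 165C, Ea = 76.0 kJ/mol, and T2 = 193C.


Convert temperatures: T1 = 165 + 273.15 = 438.15 K, T2 = 193 + 273.15 = 466.15 K
ts2_new = 2.1 * exp(76000 / 8.314 * (1/466.15 - 1/438.15))
1/T2 - 1/T1 = -1.3709e-04
ts2_new = 0.6 min

0.6 min


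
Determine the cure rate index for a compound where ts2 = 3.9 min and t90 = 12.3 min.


CRI = 100 / (t90 - ts2)
= 100 / (12.3 - 3.9)
= 100 / 8.4
= 11.9 min^-1

11.9 min^-1


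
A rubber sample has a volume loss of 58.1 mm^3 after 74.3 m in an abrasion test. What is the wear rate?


Rate = volume_loss / distance
= 58.1 / 74.3
= 0.782 mm^3/m

0.782 mm^3/m


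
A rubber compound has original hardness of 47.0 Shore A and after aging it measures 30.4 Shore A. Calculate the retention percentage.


Retention = aged / original * 100
= 30.4 / 47.0 * 100
= 64.7%

64.7%


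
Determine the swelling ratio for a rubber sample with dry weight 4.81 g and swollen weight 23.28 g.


Q = W_swollen / W_dry
Q = 23.28 / 4.81
Q = 4.84

Q = 4.84


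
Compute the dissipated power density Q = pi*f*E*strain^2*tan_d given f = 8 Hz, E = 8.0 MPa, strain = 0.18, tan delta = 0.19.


Q = pi * f * E * strain^2 * tan_d
= pi * 8 * 8.0 * 0.18^2 * 0.19
= pi * 8 * 8.0 * 0.0324 * 0.19
= 1.2377

Q = 1.2377


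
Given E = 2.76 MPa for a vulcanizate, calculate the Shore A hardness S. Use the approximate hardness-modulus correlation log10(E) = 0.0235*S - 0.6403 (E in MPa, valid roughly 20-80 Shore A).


log10(E) = 0.0235*S - 0.6403  =>  S = (log10(E) + 0.6403) / 0.0235
log10(2.76) = 0.440909
S = (0.440909 + 0.6403) / 0.0235 = 1.081209 / 0.0235
S = 46.0

Shore A = 46.0


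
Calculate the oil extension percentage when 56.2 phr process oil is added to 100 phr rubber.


Oil % = oil / (100 + oil) * 100
= 56.2 / (100 + 56.2) * 100
= 56.2 / 156.2 * 100
= 35.98%

35.98%


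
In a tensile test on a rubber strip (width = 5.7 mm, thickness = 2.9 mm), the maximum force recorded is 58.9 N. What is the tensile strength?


Area = width * thickness = 5.7 * 2.9 = 16.53 mm^2
TS = force / area = 58.9 / 16.53 = 3.56 MPa

3.56 MPa


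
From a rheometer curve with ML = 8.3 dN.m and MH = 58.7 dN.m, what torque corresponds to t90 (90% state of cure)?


M90 = ML + 0.9 * (MH - ML)
M90 = 8.3 + 0.9 * (58.7 - 8.3)
M90 = 8.3 + 0.9 * 50.4
M90 = 53.66 dN.m

53.66 dN.m


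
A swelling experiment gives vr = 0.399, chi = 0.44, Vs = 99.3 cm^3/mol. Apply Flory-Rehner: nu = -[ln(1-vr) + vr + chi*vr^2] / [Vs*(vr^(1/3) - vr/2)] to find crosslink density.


ln(1 - vr) = ln(1 - 0.399) = -0.5092
Numerator = -((-0.5092) + 0.399 + 0.44 * 0.399^2) = 0.0401
Denominator = 99.3 * (0.399^(1/3) - 0.399/2) = 53.2935
nu = 0.0401 / 53.2935 = 7.5266e-04 mol/cm^3

7.5266e-04 mol/cm^3


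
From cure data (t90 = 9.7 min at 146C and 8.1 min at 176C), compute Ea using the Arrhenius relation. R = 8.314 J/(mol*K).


T1 = 419.15 K, T2 = 449.15 K
1/T1 - 1/T2 = 1.5935e-04
ln(t1/t2) = ln(9.7/8.1) = 0.1803
Ea = 8.314 * 0.1803 / 1.5935e-04 = 9404.8831 J/mol
Ea = 9.4 kJ/mol

9.4 kJ/mol


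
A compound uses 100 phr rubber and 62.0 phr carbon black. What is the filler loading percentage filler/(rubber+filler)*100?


Filler % = filler / (rubber + filler) * 100
= 62.0 / (100 + 62.0) * 100
= 62.0 / 162.0 * 100
= 38.27%

38.27%


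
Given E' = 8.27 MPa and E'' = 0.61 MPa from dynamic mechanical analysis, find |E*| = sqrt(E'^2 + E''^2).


|E*| = sqrt(E'^2 + E''^2)
= sqrt(8.27^2 + 0.61^2)
= sqrt(68.3929 + 0.3721)
= 8.292 MPa

8.292 MPa


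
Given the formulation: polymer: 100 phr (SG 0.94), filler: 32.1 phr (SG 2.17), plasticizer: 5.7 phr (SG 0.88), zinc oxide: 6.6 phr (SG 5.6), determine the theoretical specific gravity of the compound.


Sum of weights = 144.4
Volume contributions:
  polymer: 100/0.94 = 106.3830
  filler: 32.1/2.17 = 14.7926
  plasticizer: 5.7/0.88 = 6.4773
  zinc oxide: 6.6/5.6 = 1.1786
Sum of volumes = 128.8314
SG = 144.4 / 128.8314 = 1.121

SG = 1.121


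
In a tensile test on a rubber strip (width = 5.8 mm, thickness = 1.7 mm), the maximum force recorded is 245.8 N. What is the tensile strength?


Area = width * thickness = 5.8 * 1.7 = 9.86 mm^2
TS = force / area = 245.8 / 9.86 = 24.93 MPa

24.93 MPa


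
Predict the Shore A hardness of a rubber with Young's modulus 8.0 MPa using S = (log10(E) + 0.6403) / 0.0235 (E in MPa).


log10(E) = 0.0235*S - 0.6403  =>  S = (log10(E) + 0.6403) / 0.0235
log10(8.0) = 0.903090
S = (0.903090 + 0.6403) / 0.0235 = 1.543390 / 0.0235
S = 65.7

Shore A = 65.7


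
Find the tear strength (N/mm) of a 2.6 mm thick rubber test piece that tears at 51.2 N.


Tear strength = force / thickness
= 51.2 / 2.6
= 19.69 N/mm

19.69 N/mm


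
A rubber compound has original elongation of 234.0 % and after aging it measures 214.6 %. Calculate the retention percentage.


Retention = aged / original * 100
= 214.6 / 234.0 * 100
= 91.7%

91.7%


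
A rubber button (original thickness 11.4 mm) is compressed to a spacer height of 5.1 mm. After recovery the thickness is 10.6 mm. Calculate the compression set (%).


CS = (t0 - recovered) / (t0 - ts) * 100
= (11.4 - 10.6) / (11.4 - 5.1) * 100
= 0.8 / 6.3 * 100
= 12.7%

12.7%


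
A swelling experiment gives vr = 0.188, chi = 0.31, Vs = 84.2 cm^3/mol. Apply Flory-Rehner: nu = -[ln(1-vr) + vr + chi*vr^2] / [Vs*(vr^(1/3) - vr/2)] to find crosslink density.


ln(1 - vr) = ln(1 - 0.188) = -0.2083
Numerator = -((-0.2083) + 0.188 + 0.31 * 0.188^2) = 0.0093
Denominator = 84.2 * (0.188^(1/3) - 0.188/2) = 40.3205
nu = 0.0093 / 40.3205 = 2.3061e-04 mol/cm^3

2.3061e-04 mol/cm^3


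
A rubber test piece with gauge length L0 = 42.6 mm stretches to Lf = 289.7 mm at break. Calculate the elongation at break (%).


Elongation = (Lf - L0) / L0 * 100
= (289.7 - 42.6) / 42.6 * 100
= 247.1 / 42.6 * 100
= 580.0%

580.0%


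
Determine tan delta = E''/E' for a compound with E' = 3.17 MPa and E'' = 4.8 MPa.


tan delta = E'' / E'
= 4.8 / 3.17
= 1.5142

tan delta = 1.5142


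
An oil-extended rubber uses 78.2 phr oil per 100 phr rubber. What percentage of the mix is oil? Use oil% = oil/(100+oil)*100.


Oil % = oil / (100 + oil) * 100
= 78.2 / (100 + 78.2) * 100
= 78.2 / 178.2 * 100
= 43.88%

43.88%


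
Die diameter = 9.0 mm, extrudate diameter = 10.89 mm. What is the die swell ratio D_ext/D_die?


Die swell ratio = D_extrudate / D_die
= 10.89 / 9.0
= 1.21

Die swell = 1.21


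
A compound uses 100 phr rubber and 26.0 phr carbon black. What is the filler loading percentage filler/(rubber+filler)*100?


Filler % = filler / (rubber + filler) * 100
= 26.0 / (100 + 26.0) * 100
= 26.0 / 126.0 * 100
= 20.63%

20.63%


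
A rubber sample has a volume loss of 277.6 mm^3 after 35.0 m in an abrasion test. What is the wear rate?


Rate = volume_loss / distance
= 277.6 / 35.0
= 7.931 mm^3/m

7.931 mm^3/m


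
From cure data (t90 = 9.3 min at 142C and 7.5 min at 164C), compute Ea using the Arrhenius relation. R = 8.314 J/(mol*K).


T1 = 415.15 K, T2 = 437.15 K
1/T1 - 1/T2 = 1.2122e-04
ln(t1/t2) = ln(9.3/7.5) = 0.2151
Ea = 8.314 * 0.2151 / 1.2122e-04 = 14753.2007 J/mol
Ea = 14.75 kJ/mol

14.75 kJ/mol


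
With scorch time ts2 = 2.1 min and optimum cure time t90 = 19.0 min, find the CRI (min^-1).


CRI = 100 / (t90 - ts2)
= 100 / (19.0 - 2.1)
= 100 / 16.9
= 5.92 min^-1

5.92 min^-1


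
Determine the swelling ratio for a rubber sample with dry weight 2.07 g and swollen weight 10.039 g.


Q = W_swollen / W_dry
Q = 10.039 / 2.07
Q = 4.85

Q = 4.85


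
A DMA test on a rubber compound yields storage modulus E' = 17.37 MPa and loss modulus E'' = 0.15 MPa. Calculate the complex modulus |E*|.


|E*| = sqrt(E'^2 + E''^2)
= sqrt(17.37^2 + 0.15^2)
= sqrt(301.7169 + 0.0225)
= 17.371 MPa

17.371 MPa


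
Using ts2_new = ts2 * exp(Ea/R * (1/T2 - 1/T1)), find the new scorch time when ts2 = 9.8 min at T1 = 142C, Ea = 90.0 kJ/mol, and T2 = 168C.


Convert temperatures: T1 = 142 + 273.15 = 415.15 K, T2 = 168 + 273.15 = 441.15 K
ts2_new = 9.8 * exp(90000 / 8.314 * (1/441.15 - 1/415.15))
1/T2 - 1/T1 = -1.4197e-04
ts2_new = 2.11 min

2.11 min


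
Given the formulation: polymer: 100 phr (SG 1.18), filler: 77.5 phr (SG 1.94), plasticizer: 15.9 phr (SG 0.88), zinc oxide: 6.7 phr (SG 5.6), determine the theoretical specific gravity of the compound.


Sum of weights = 200.1
Volume contributions:
  polymer: 100/1.18 = 84.7458
  filler: 77.5/1.94 = 39.9485
  plasticizer: 15.9/0.88 = 18.0682
  zinc oxide: 6.7/5.6 = 1.1964
Sum of volumes = 143.9588
SG = 200.1 / 143.9588 = 1.39

SG = 1.39


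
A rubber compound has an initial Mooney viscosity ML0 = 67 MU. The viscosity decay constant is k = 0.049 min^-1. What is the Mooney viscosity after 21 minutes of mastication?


ML = ML0 * exp(-k * t)
ML = 67 * exp(-0.049 * 21)
ML = 67 * 0.3574
ML = 23.94 MU

23.94 MU


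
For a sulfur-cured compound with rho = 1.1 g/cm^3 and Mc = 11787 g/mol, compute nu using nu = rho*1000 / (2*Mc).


nu = rho * 1000 / (2 * Mc)
nu = 1.1 * 1000 / (2 * 11787)
nu = 1100.0 / 23574
nu = 0.0467 mol/L

0.0467 mol/L


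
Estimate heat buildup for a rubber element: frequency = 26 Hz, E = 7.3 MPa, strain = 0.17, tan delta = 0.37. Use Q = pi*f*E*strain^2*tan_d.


Q = pi * f * E * strain^2 * tan_d
= pi * 26 * 7.3 * 0.17^2 * 0.37
= pi * 26 * 7.3 * 0.0289 * 0.37
= 6.3760

Q = 6.3760


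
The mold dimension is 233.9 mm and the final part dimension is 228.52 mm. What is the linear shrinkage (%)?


Shrinkage = (mold - part) / mold * 100
= (233.9 - 228.52) / 233.9 * 100
= 5.38 / 233.9 * 100
= 2.3%

2.3%


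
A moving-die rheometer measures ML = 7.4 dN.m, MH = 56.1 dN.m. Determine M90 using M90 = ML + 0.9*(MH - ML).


M90 = ML + 0.9 * (MH - ML)
M90 = 7.4 + 0.9 * (56.1 - 7.4)
M90 = 7.4 + 0.9 * 48.7
M90 = 51.23 dN.m

51.23 dN.m


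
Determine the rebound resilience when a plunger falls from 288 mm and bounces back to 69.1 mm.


Resilience = h_rebound / h_drop * 100
= 69.1 / 288 * 100
= 24.0%

24.0%


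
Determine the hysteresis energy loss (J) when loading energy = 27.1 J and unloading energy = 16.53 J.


Hysteresis loss = loading - unloading
= 27.1 - 16.53
= 10.57 J

10.57 J


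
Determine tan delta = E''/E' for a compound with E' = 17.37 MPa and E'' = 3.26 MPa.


tan delta = E'' / E'
= 3.26 / 17.37
= 0.1877

tan delta = 0.1877


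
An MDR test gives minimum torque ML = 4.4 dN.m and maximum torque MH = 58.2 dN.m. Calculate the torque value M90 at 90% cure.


M90 = ML + 0.9 * (MH - ML)
M90 = 4.4 + 0.9 * (58.2 - 4.4)
M90 = 4.4 + 0.9 * 53.8
M90 = 52.82 dN.m

52.82 dN.m


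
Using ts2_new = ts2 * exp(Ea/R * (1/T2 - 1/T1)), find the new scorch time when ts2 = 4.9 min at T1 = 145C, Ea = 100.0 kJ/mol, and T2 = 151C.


Convert temperatures: T1 = 145 + 273.15 = 418.15 K, T2 = 151 + 273.15 = 424.15 K
ts2_new = 4.9 * exp(100000 / 8.314 * (1/424.15 - 1/418.15))
1/T2 - 1/T1 = -3.3830e-05
ts2_new = 3.26 min

3.26 min


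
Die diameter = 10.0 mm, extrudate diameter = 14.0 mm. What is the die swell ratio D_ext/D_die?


Die swell ratio = D_extrudate / D_die
= 14.0 / 10.0
= 1.4

Die swell = 1.4


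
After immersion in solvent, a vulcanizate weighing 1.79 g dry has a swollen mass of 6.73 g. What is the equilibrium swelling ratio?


Q = W_swollen / W_dry
Q = 6.73 / 1.79
Q = 3.76

Q = 3.76


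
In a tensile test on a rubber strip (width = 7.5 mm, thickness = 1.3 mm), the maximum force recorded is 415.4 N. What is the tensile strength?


Area = width * thickness = 7.5 * 1.3 = 9.75 mm^2
TS = force / area = 415.4 / 9.75 = 42.61 MPa

42.61 MPa


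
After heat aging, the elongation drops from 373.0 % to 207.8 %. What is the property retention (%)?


Retention = aged / original * 100
= 207.8 / 373.0 * 100
= 55.7%

55.7%


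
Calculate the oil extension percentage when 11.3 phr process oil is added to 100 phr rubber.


Oil % = oil / (100 + oil) * 100
= 11.3 / (100 + 11.3) * 100
= 11.3 / 111.3 * 100
= 10.15%

10.15%


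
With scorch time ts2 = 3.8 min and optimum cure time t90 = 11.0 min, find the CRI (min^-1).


CRI = 100 / (t90 - ts2)
= 100 / (11.0 - 3.8)
= 100 / 7.2
= 13.89 min^-1

13.89 min^-1


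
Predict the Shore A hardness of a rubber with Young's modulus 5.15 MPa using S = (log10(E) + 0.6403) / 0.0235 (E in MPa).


log10(E) = 0.0235*S - 0.6403  =>  S = (log10(E) + 0.6403) / 0.0235
log10(5.15) = 0.711807
S = (0.711807 + 0.6403) / 0.0235 = 1.352107 / 0.0235
S = 57.5

Shore A = 57.5


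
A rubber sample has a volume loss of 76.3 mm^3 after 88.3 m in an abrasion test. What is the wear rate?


Rate = volume_loss / distance
= 76.3 / 88.3
= 0.864 mm^3/m

0.864 mm^3/m


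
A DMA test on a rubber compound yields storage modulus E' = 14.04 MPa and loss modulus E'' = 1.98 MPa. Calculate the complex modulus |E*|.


|E*| = sqrt(E'^2 + E''^2)
= sqrt(14.04^2 + 1.98^2)
= sqrt(197.1216 + 3.9204)
= 14.179 MPa

14.179 MPa


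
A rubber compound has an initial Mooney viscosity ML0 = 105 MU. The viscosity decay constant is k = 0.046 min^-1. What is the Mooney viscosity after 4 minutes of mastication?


ML = ML0 * exp(-k * t)
ML = 105 * exp(-0.046 * 4)
ML = 105 * 0.8319
ML = 87.35 MU

87.35 MU


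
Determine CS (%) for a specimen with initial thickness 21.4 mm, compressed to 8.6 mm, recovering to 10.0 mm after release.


CS = (t0 - recovered) / (t0 - ts) * 100
= (21.4 - 10.0) / (21.4 - 8.6) * 100
= 11.4 / 12.8 * 100
= 89.1%

89.1%


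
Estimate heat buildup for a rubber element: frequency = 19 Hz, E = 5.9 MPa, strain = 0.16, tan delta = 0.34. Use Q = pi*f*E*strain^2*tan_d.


Q = pi * f * E * strain^2 * tan_d
= pi * 19 * 5.9 * 0.16^2 * 0.34
= pi * 19 * 5.9 * 0.0256 * 0.34
= 3.0653

Q = 3.0653


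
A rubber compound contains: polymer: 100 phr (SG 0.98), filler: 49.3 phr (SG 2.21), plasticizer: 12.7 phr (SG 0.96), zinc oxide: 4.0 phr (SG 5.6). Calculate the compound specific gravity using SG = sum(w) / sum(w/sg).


Sum of weights = 166.0
Volume contributions:
  polymer: 100/0.98 = 102.0408
  filler: 49.3/2.21 = 22.3077
  plasticizer: 12.7/0.96 = 13.2292
  zinc oxide: 4.0/5.6 = 0.7143
Sum of volumes = 138.2920
SG = 166.0 / 138.2920 = 1.2

SG = 1.2


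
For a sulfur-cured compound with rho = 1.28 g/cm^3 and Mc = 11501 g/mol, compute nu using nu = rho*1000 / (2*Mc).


nu = rho * 1000 / (2 * Mc)
nu = 1.28 * 1000 / (2 * 11501)
nu = 1280.0 / 23002
nu = 0.0556 mol/L

0.0556 mol/L


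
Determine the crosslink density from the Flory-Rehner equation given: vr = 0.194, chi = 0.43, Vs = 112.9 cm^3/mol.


ln(1 - vr) = ln(1 - 0.194) = -0.2157
Numerator = -((-0.2157) + 0.194 + 0.43 * 0.194^2) = 0.0055
Denominator = 112.9 * (0.194^(1/3) - 0.194/2) = 54.4061
nu = 0.0055 / 54.4061 = 1.0087e-04 mol/cm^3

1.0087e-04 mol/cm^3


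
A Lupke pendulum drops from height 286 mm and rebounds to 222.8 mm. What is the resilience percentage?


Resilience = h_rebound / h_drop * 100
= 222.8 / 286 * 100
= 77.9%

77.9%


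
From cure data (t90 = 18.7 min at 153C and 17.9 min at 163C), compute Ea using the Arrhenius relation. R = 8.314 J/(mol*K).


T1 = 426.15 K, T2 = 436.15 K
1/T1 - 1/T2 = 5.3802e-05
ln(t1/t2) = ln(18.7/17.9) = 0.0437
Ea = 8.314 * 0.0437 / 5.3802e-05 = 6756.4173 J/mol
Ea = 6.76 kJ/mol

6.76 kJ/mol


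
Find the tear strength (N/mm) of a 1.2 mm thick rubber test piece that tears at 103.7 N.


Tear strength = force / thickness
= 103.7 / 1.2
= 86.42 N/mm

86.42 N/mm


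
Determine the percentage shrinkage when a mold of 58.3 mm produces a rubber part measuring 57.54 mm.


Shrinkage = (mold - part) / mold * 100
= (58.3 - 57.54) / 58.3 * 100
= 0.76 / 58.3 * 100
= 1.3%

1.3%


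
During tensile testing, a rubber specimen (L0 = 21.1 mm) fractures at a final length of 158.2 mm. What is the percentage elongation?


Elongation = (Lf - L0) / L0 * 100
= (158.2 - 21.1) / 21.1 * 100
= 137.1 / 21.1 * 100
= 649.8%

649.8%


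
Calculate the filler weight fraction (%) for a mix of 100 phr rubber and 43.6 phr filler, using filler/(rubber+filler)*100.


Filler % = filler / (rubber + filler) * 100
= 43.6 / (100 + 43.6) * 100
= 43.6 / 143.6 * 100
= 30.36%

30.36%


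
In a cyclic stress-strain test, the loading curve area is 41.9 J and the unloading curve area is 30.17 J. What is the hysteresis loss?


Hysteresis loss = loading - unloading
= 41.9 - 30.17
= 11.73 J

11.73 J


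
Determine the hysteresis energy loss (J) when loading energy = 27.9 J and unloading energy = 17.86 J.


Hysteresis loss = loading - unloading
= 27.9 - 17.86
= 10.04 J

10.04 J


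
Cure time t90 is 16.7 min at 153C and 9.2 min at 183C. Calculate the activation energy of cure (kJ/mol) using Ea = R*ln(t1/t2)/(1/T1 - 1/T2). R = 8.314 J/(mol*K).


T1 = 426.15 K, T2 = 456.15 K
1/T1 - 1/T2 = 1.5433e-04
ln(t1/t2) = ln(16.7/9.2) = 0.5962
Ea = 8.314 * 0.5962 / 1.5433e-04 = 32118.4607 J/mol
Ea = 32.12 kJ/mol

32.12 kJ/mol


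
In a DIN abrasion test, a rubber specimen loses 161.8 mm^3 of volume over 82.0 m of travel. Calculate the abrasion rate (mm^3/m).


Rate = volume_loss / distance
= 161.8 / 82.0
= 1.973 mm^3/m

1.973 mm^3/m


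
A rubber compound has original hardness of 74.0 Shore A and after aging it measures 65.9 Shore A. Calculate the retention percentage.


Retention = aged / original * 100
= 65.9 / 74.0 * 100
= 89.1%

89.1%


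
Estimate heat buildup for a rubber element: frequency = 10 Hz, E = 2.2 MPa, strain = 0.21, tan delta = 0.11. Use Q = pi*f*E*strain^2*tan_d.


Q = pi * f * E * strain^2 * tan_d
= pi * 10 * 2.2 * 0.21^2 * 0.11
= pi * 10 * 2.2 * 0.0441 * 0.11
= 0.3353

Q = 0.3353


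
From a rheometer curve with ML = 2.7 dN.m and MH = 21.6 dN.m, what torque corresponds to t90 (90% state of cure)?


M90 = ML + 0.9 * (MH - ML)
M90 = 2.7 + 0.9 * (21.6 - 2.7)
M90 = 2.7 + 0.9 * 18.9
M90 = 19.71 dN.m

19.71 dN.m


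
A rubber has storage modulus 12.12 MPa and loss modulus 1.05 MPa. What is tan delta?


tan delta = E'' / E'
= 1.05 / 12.12
= 0.0866

tan delta = 0.0866


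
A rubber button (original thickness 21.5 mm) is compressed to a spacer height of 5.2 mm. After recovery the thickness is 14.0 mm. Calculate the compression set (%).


CS = (t0 - recovered) / (t0 - ts) * 100
= (21.5 - 14.0) / (21.5 - 5.2) * 100
= 7.5 / 16.3 * 100
= 46.0%

46.0%


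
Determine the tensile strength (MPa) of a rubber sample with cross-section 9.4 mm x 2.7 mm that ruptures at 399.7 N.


Area = width * thickness = 9.4 * 2.7 = 25.38 mm^2
TS = force / area = 399.7 / 25.38 = 15.75 MPa

15.75 MPa


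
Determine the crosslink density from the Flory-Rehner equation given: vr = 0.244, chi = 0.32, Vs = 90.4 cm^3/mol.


ln(1 - vr) = ln(1 - 0.244) = -0.2797
Numerator = -((-0.2797) + 0.244 + 0.32 * 0.244^2) = 0.0167
Denominator = 90.4 * (0.244^(1/3) - 0.244/2) = 45.4603
nu = 0.0167 / 45.4603 = 3.6653e-04 mol/cm^3

3.6653e-04 mol/cm^3


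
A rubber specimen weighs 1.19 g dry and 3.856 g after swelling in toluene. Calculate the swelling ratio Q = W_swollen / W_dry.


Q = W_swollen / W_dry
Q = 3.856 / 1.19
Q = 3.24

Q = 3.24


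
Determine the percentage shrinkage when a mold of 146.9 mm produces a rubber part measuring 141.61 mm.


Shrinkage = (mold - part) / mold * 100
= (146.9 - 141.61) / 146.9 * 100
= 5.29 / 146.9 * 100
= 3.6%

3.6%


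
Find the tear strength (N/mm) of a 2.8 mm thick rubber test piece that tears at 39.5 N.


Tear strength = force / thickness
= 39.5 / 2.8
= 14.11 N/mm

14.11 N/mm


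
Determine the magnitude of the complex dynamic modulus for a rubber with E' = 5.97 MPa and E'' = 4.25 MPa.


|E*| = sqrt(E'^2 + E''^2)
= sqrt(5.97^2 + 4.25^2)
= sqrt(35.6409 + 18.0625)
= 7.328 MPa

7.328 MPa


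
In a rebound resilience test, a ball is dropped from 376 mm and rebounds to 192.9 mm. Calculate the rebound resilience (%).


Resilience = h_rebound / h_drop * 100
= 192.9 / 376 * 100
= 51.3%

51.3%


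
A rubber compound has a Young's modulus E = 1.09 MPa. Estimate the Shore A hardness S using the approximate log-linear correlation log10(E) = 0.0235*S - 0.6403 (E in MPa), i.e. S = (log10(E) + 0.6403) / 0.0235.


log10(E) = 0.0235*S - 0.6403  =>  S = (log10(E) + 0.6403) / 0.0235
log10(1.09) = 0.037426
S = (0.037426 + 0.6403) / 0.0235 = 0.677726 / 0.0235
S = 28.8

Shore A = 28.8


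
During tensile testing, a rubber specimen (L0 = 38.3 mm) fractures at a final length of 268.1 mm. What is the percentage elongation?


Elongation = (Lf - L0) / L0 * 100
= (268.1 - 38.3) / 38.3 * 100
= 229.8 / 38.3 * 100
= 600.0%

600.0%


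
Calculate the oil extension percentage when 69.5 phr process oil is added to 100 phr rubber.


Oil % = oil / (100 + oil) * 100
= 69.5 / (100 + 69.5) * 100
= 69.5 / 169.5 * 100
= 41.0%

41.0%


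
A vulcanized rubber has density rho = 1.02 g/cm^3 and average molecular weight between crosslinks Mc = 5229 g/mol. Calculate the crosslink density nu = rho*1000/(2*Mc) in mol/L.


nu = rho * 1000 / (2 * Mc)
nu = 1.02 * 1000 / (2 * 5229)
nu = 1020.0 / 10458
nu = 0.0975 mol/L

0.0975 mol/L
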